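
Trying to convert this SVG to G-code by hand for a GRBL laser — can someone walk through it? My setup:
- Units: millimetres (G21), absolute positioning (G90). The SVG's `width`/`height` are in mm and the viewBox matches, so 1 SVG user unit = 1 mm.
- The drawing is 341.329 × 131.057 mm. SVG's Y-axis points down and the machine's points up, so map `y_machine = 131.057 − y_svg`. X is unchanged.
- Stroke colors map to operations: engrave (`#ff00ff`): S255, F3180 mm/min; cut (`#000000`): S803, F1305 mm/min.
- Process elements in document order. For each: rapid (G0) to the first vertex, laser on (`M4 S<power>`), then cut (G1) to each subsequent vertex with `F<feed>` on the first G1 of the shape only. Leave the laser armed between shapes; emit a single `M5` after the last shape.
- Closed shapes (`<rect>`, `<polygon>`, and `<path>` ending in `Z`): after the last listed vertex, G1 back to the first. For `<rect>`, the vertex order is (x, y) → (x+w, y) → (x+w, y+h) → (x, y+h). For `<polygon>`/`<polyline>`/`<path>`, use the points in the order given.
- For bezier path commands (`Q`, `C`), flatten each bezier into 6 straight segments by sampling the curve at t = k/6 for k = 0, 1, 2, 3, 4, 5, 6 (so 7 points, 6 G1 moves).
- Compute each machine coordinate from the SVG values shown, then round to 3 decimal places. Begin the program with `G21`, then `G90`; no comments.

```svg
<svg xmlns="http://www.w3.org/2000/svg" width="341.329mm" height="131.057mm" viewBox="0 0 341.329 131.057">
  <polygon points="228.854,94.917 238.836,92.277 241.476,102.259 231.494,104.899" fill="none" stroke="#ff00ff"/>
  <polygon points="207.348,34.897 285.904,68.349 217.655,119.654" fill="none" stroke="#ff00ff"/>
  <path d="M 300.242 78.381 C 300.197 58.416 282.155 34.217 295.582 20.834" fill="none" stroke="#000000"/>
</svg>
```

1 u = 1 mm; y_m = 131.057 − y.

[1] `<polygon>` regular polygon, #ff00ff→engrave S255 F3180: (228.854,36.140) → (238.836,38.780) → (241.476,28.798) → (231.494,26.158) → (228.854,36.140) (closed)

[2] `<polygon>` regular polygon, #ff00ff→engrave S255 F3180: (207.348,96.160) → (285.904,62.708) → (217.655,11.403) → (207.348,96.160) (closed)

[3] `<path>` cubic bezier, #000000→cut S803 F1305: (300.242,52.676) → (298.949,62.942) → (296.030,73.495) → (292.860,83.918) → (290.813,93.792) → (291.262,102.700) → (295.582,110.223)

G21
G90
G0 X228.854 Y36.140
M4 S255
G1 X238.836 Y38.780 F3180
G1 X241.476 Y28.798
G1 X231.494 Y26.158
G1 X228.854 Y36.140
G0 X207.348 Y96.160
M4 S255
G1 X285.904 Y62.708 F3180
G1 X217.655 Y11.403
G1 X207.348 Y96.160
G0 X300.242 Y52.676
M4 S803
G1 X298.949 Y62.942 F1305
G1 X296.030 Y73.495
G1 X292.860 Y83.918
G1 X290.813 Y93.792
G1 X291.262 Y102.700
G1 X295.582 Y110.223
M5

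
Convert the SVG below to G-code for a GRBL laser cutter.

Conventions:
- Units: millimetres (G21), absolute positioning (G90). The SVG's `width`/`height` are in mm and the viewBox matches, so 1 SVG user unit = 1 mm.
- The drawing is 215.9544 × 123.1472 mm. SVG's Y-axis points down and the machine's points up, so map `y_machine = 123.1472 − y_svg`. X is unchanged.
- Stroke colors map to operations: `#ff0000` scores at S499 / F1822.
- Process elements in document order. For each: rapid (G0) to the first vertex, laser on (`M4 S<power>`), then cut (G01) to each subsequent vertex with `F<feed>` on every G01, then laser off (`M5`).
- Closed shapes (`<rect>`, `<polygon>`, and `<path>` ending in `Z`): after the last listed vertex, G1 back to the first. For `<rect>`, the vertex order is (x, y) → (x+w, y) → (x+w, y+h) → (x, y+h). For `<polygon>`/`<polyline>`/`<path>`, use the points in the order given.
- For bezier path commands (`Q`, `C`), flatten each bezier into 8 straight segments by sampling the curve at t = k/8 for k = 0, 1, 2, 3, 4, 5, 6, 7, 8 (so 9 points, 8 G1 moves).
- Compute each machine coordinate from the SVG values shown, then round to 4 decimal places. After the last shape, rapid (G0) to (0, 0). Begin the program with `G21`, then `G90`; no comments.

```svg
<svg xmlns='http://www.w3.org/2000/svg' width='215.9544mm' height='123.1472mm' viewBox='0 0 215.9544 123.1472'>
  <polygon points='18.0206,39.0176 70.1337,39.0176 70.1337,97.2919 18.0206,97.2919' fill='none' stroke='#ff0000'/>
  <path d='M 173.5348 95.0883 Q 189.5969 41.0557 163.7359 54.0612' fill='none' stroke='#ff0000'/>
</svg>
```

Since the viewBox matches the mm dimensions, user units are millimetres directly. The only transform is the Y-flip y_m = 123.1472 − y_svg.

Shape 1 is a rectangle drawn with `<polygon>`. Its stroke #ff0000 means score at S499, F1822. After flipping Y the toolpath is (18.0206,84.1296) → (70.1337,84.1296) → (70.1337,25.8553) → (18.0206,25.8553) → (18.0206,84.1296), returning to the start.

Shape 2 is a quadratic bezier drawn with `<path>`. Its stroke #ff0000 means score at S499, F1822. After flipping Y the toolpath is (173.5348,28.0589) → (176.8953,40.5196) → (178.9457,50.8853) → (179.6859,59.1561) → (179.1161,65.3320) → (177.2362,69.4129) → (174.0462,71.3989) → (169.5461,71.2899) → (163.7359,69.0860).

G21
G90
G0 X18.0206 Y84.1296
M4 S499
G01 X70.1337 Y84.1296 F1822
G01 X70.1337 Y25.8553 F1822
G01 X18.0206 Y25.8553 F1822
G01 X18.0206 Y84.1296 F1822
M5
G0 X173.5348 Y28.0589
M4 S499
G01 X176.8953 Y40.5196 F1822
G01 X178.9457 Y50.8853 F1822
G01 X179.6859 Y59.1561 F1822
G01 X179.1161 Y65.3320 F1822
G01 X177.2362 Y69.4129 F1822
G01 X174.0462 Y71.3989 F1822
G01 X169.5461 Y71.2899 F1822
G01 X163.7359 Y69.0860 F1822
M5
G0 X0.0000 Y0.0000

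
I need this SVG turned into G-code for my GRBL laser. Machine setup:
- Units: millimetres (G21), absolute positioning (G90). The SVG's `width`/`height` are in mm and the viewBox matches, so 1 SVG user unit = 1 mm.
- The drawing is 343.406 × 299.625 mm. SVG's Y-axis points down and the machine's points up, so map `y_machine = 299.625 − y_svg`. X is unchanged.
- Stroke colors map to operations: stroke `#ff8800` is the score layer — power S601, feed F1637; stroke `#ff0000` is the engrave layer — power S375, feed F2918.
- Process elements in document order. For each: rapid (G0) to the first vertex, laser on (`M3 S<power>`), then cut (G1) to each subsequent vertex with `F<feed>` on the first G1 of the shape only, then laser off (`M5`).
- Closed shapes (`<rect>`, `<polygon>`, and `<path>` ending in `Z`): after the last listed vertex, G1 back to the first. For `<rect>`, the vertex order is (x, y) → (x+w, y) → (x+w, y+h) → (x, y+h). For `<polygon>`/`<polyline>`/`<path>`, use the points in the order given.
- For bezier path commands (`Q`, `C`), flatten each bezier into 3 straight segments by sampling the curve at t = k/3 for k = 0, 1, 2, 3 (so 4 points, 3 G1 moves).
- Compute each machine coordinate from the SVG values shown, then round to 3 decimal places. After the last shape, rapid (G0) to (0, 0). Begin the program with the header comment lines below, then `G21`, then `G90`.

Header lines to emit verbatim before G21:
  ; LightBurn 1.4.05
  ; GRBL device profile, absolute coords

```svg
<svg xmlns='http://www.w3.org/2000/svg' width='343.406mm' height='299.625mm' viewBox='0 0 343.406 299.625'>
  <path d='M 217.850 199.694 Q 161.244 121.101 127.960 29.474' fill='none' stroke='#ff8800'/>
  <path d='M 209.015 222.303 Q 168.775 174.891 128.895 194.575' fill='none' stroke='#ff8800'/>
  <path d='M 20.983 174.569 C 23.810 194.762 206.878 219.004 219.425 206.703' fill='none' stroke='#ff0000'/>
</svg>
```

viewBox `0 0 343.406 299.625` with mm width/height → 1 unit = 1 mm. Flip: y_m = 299.625 − y_svg.

**Shape 1** — `<path>` quadratic bezier, stroke `#ff8800` → score (S601, F1637). Control points (SVG): P0=(217.850,199.694), P1=(161.244,121.101), P2=(127.960,29.474); sampled at t=k/3. Machine vertices: (217.850,99.931) → (182.704,153.775) → (152.741,210.515) → (127.960,270.151). Open path.

**Shape 2** — `<path>` quadratic bezier, stroke `#ff8800` → score (S601, F1637). Control points (SVG): P0=(209.015,222.303), P1=(168.775,174.891), P2=(128.895,194.575); sampled at t=k/3. Machine vertices: (209.015,77.322) → (182.228,101.475) → (155.522,110.718) → (128.895,105.050). Open path.

**Shape 3** — `<path>` cubic bezier, stroke `#ff0000` → engrave (S375, F2918). Control points (SVG): P0=(20.983,174.569), P1=(23.810,194.762), P2=(206.878,219.004), P3=(219.425,206.703); sampled at t=k/3. Machine vertices: (20.983,125.056) → (70.899,105.017) → (163.029,91.299) → (219.425,92.922). Open path.

; LightBurn 1.4.05
; GRBL device profile, absolute coords
G21
G90
G0 X217.850 Y99.931
M3 S601
G1 X182.704 Y153.775 F1637
G1 X152.741 Y210.515
G1 X127.960 Y270.151
M5
G0 X209.015 Y77.322
M3 S601
G1 X182.228 Y101.475 F1637
G1 X155.522 Y110.718
G1 X128.895 Y105.050
M5
G0 X20.983 Y125.056
M3 S375
G1 X70.899 Y105.017 F2918
G1 X163.029 Y91.299
G1 X219.425 Y92.922
M5
G0 X0.000 Y0.000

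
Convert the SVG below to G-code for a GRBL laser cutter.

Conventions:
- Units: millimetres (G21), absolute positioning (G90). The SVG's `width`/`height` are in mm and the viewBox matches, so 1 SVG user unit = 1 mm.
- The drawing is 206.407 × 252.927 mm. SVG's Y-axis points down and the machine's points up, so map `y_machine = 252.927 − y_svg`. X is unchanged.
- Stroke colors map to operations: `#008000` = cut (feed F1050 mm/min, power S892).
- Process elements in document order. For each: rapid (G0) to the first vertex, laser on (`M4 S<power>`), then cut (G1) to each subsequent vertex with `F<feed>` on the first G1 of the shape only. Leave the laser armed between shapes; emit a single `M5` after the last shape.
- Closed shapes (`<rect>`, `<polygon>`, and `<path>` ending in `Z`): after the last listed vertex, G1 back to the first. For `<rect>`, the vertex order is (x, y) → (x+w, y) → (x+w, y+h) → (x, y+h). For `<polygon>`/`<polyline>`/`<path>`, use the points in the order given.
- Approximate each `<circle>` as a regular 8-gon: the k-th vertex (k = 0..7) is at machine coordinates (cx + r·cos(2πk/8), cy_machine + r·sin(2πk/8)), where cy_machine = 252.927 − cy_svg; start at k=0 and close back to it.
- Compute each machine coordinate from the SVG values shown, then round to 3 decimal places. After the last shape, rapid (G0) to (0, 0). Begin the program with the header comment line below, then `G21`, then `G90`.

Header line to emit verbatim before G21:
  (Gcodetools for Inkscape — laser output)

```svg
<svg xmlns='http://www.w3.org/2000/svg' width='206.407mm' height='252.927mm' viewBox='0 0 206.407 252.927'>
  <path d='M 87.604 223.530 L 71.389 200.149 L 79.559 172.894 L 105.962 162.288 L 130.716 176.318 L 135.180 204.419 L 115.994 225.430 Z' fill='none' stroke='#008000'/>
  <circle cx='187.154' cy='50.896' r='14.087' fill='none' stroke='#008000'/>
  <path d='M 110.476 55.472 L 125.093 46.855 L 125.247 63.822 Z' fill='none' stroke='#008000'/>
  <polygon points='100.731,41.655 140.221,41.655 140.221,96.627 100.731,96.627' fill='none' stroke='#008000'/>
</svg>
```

viewBox `0 0 206.407 252.927` with mm width/height → 1 unit = 1 mm. Flip: y_m = 252.927 − y_svg.

**Shape 1** — `<path>` regular polygon, stroke `#008000` → cut (S892, F1050). Machine vertices: (87.604,29.397) → (71.389,52.778) → (79.559,80.033) → (105.962,90.639) → (130.716,76.609) → (135.180,48.508) → (115.994,27.497) → (87.604,29.397). Closed: final G1 returns to the first vertex.

**Shape 2** — `<circle>` circle, stroke `#008000` → cut (S892, F1050). Machine vertices: (201.241,202.031) → (197.115,211.992) → (187.154,216.118) → (177.193,211.992) → (173.067,202.031) → (177.193,192.070) → (187.154,187.944) → (197.115,192.070) → (201.241,202.031). Closed: final G1 returns to the first vertex.

**Shape 3** — `<path>` regular polygon, stroke `#008000` → cut (S892, F1050). Machine vertices: (110.476,197.455) → (125.093,206.072) → (125.247,189.105) → (110.476,197.455). Closed: final G1 returns to the first vertex.

**Shape 4** — `<polygon>` rectangle, stroke `#008000` → cut (S892, F1050). Machine vertices: (100.731,211.272) → (140.221,211.272) → (140.221,156.300) → (100.731,156.300) → (100.731,211.272). Closed: final G1 returns to the first vertex.

(Gcodetools for Inkscape — laser output)
G21
G90
G0 X87.604 Y29.397
M4 S892
G1 X71.389 Y52.778 F1050
G1 X79.559 Y80.033
G1 X105.962 Y90.639
G1 X130.716 Y76.609
G1 X135.180 Y48.508
G1 X115.994 Y27.497
G1 X87.604 Y29.397
G0 X201.241 Y202.031
M4 S892
G1 X197.115 Y211.992 F1050
G1 X187.154 Y216.118
G1 X177.193 Y211.992
G1 X173.067 Y202.031
G1 X177.193 Y192.070
G1 X187.154 Y187.944
G1 X197.115 Y192.070
G1 X201.241 Y202.031
G0 X110.476 Y197.455
M4 S892
G1 X125.093 Y206.072 F1050
G1 X125.247 Y189.105
G1 X110.476 Y197.455
G0 X100.731 Y211.272
M4 S892
G1 X140.221 Y211.272 F1050
G1 X140.221 Y156.300
G1 X100.731 Y156.300
G1 X100.731 Y211.272
M5
G0 X0.000 Y0.000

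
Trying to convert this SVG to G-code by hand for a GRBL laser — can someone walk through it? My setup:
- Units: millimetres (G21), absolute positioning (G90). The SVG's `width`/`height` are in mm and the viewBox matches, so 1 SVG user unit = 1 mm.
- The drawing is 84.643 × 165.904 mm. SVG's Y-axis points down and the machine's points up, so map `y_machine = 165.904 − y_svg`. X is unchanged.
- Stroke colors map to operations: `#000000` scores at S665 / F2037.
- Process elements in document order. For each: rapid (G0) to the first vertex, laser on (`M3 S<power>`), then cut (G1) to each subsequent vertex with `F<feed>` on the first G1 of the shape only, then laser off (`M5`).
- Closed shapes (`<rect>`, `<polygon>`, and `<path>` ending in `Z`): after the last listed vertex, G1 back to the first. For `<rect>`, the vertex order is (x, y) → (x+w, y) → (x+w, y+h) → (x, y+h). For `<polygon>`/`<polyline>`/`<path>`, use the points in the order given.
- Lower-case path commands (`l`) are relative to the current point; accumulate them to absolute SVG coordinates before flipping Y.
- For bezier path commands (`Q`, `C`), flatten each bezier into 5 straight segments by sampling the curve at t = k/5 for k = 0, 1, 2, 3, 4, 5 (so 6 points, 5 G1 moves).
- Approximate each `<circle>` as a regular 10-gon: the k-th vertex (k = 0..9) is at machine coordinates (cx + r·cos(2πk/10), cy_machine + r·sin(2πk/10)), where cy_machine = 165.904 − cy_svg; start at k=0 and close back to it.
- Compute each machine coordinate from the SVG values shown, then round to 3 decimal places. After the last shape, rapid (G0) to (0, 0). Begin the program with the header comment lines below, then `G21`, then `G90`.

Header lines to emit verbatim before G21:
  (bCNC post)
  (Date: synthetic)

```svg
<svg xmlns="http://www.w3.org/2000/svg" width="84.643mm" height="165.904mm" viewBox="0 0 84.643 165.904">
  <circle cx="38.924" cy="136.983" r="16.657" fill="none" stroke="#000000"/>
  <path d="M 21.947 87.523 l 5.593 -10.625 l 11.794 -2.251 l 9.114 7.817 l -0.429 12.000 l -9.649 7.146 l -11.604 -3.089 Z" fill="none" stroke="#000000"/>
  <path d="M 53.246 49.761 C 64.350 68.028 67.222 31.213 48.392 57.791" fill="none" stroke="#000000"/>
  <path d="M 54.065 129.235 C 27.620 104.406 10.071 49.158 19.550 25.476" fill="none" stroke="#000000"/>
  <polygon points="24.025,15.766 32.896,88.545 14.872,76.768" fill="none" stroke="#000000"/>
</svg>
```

viewBox `0 0 84.643 165.904` with mm width/height → 1 unit = 1 mm. Flip: y_m = 165.904 − y_svg.

**Shape 1** — `<circle>` circle, stroke `#000000` → score (S665, F2037). Machine vertices: (55.581,28.921) → (52.400,38.712) → (44.071,44.763) → (33.777,44.763) → (25.448,38.712) → (22.267,28.921) → (25.448,19.130) → (33.777,13.079) → (44.071,13.079) → (52.400,19.130) → (55.581,28.921). Closed: final G1 returns to the first vertex.

**Shape 2** — `<path>` regular polygon, stroke `#000000` → score (S665, F2037). Machine vertices: (21.947,78.381) → (27.540,89.006) → (39.334,91.257) → (48.448,83.440) → (48.019,71.440) → (38.370,64.294) → (26.766,67.383) → (21.947,78.381). Closed: final G1 returns to the first vertex.

**Shape 3** — `<path>` cubic bezier, stroke `#000000` → score (S665, F2037). Control points (SVG): P0=(53.246,49.761), P1=(64.350,68.028), P2=(67.222,31.213), P3=(48.392,57.791); sampled at t=k/5. Machine vertices: (53.246,116.143) → (58.813,110.845) → (61.757,113.080) → (61.433,117.160) → (57.194,117.400) → (48.392,108.113). Open path.

**Shape 4** — `<path>` cubic bezier, stroke `#000000` → score (S665, F2037). Control points (SVG): P0=(54.065,129.235), P1=(27.620,104.406), P2=(10.071,49.158), P3=(19.550,25.476); sampled at t=k/5. Machine vertices: (54.065,36.669) → (39.411,54.721) → (27.762,77.098) → (19.988,100.825) → (16.961,122.927) → (19.550,140.428). Open path.

**Shape 5** — `<polygon>` closed polygon, stroke `#000000` → score (S665, F2037). Machine vertices: (24.025,150.138) → (32.896,77.359) → (14.872,89.136) → (24.025,150.138). Closed: final G1 returns to the first vertex.

(bCNC post)
(Date: synthetic)
G21
G90
G0 X55.581 Y28.921
M3 S665
G1 X52.400 Y38.712 F2037
G1 X44.071 Y44.763
G1 X33.777 Y44.763
G1 X25.448 Y38.712
G1 X22.267 Y28.921
G1 X25.448 Y19.130
G1 X33.777 Y13.079
G1 X44.071 Y13.079
G1 X52.400 Y19.130
G1 X55.581 Y28.921
M5
G0 X21.947 Y78.381
M3 S665
G1 X27.540 Y89.006 F2037
G1 X39.334 Y91.257
G1 X48.448 Y83.440
G1 X48.019 Y71.440
G1 X38.370 Y64.294
G1 X26.766 Y67.383
G1 X21.947 Y78.381
M5
G0 X53.246 Y116.143
M3 S665
G1 X58.813 Y110.845 F2037
G1 X61.757 Y113.080
G1 X61.433 Y117.160
G1 X57.194 Y117.400
G1 X48.392 Y108.113
M5
G0 X54.065 Y36.669
M3 S665
G1 X39.411 Y54.721 F2037
G1 X27.762 Y77.098
G1 X19.988 Y100.825
G1 X16.961 Y122.927
G1 X19.550 Y140.428
M5
G0 X24.025 Y150.138
M3 S665
G1 X32.896 Y77.359 F2037
G1 X14.872 Y89.136
G1 X24.025 Y150.138
M5
G0 X0.000 Y0.000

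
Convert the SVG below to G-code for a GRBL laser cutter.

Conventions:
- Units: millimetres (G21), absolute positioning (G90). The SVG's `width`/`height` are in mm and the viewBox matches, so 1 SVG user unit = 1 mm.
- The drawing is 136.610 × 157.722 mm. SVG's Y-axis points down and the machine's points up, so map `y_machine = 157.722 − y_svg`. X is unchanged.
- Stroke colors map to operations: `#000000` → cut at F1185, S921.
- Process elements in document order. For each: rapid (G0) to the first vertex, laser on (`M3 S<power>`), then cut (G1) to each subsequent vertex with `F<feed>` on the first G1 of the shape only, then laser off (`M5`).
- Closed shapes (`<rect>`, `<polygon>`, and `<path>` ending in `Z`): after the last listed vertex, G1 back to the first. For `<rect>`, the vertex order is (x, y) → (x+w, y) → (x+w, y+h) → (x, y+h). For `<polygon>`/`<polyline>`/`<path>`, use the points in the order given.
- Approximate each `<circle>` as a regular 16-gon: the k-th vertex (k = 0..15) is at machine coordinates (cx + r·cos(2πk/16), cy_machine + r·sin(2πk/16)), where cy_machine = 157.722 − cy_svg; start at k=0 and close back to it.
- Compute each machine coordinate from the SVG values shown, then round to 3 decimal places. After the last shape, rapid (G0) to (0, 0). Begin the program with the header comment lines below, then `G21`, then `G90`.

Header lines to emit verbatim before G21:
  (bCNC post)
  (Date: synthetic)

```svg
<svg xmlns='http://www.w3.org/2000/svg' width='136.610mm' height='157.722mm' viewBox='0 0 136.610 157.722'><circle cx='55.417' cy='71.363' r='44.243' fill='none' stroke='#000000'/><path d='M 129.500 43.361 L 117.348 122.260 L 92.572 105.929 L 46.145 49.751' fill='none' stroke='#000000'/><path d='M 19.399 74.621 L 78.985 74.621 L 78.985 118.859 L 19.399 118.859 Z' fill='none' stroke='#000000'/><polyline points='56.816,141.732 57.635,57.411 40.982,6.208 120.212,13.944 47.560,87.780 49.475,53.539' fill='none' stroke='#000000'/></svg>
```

Since the viewBox matches the mm dimensions, user units are millimetres directly. The only transform is the Y-flip y_m = 157.722 − y_svg.

Shape 1 is a circle drawn with `<circle>`. Its stroke #000000 means cut at S921, F1185. After flipping Y the toolpath is (99.660,86.359) → (96.292,103.290) → (86.702,117.644) → (72.348,127.234) → (55.417,130.602) → (38.486,127.234) → (24.132,117.644) → (14.542,103.290) → (11.174,86.359) → (14.542,69.428) → (24.132,55.074) → (38.486,45.484) → (55.417,42.116) → (72.348,45.484) → (86.702,55.074) → (96.292,69.428) → (99.660,86.359), returning to the start.

Shape 2 is a open polyline drawn with `<path>`. Its stroke #000000 means cut at S921, F1185. After flipping Y the toolpath is (129.500,114.361) → (117.348,35.462) → (92.572,51.793) → (46.145,107.971).

Shape 3 is a rectangle drawn with `<path>`. Its stroke #000000 means cut at S921, F1185. After flipping Y the toolpath is (19.399,83.101) → (78.985,83.101) → (78.985,38.863) → (19.399,38.863) → (19.399,83.101), returning to the start.

Shape 4 is a open polyline drawn with `<polyline>`. Its stroke #000000 means cut at S921, F1185. After flipping Y the toolpath is (56.816,15.990) → (57.635,100.311) → (40.982,151.514) → (120.212,143.778) → (47.560,69.942) → (49.475,104.183).

(bCNC post)
(Date: synthetic)
G21
G90
G0 X99.660 Y86.359
M3 S921
G1 X96.292 Y103.290 F1185
G1 X86.702 Y117.644
G1 X72.348 Y127.234
G1 X55.417 Y130.602
G1 X38.486 Y127.234
G1 X24.132 Y117.644
G1 X14.542 Y103.290
G1 X11.174 Y86.359
G1 X14.542 Y69.428
G1 X24.132 Y55.074
G1 X38.486 Y45.484
G1 X55.417 Y42.116
G1 X72.348 Y45.484
G1 X86.702 Y55.074
G1 X96.292 Y69.428
G1 X99.660 Y86.359
M5
G0 X129.500 Y114.361
M3 S921
G1 X117.348 Y35.462 F1185
G1 X92.572 Y51.793
G1 X46.145 Y107.971
M5
G0 X19.399 Y83.101
M3 S921
G1 X78.985 Y83.101 F1185
G1 X78.985 Y38.863
G1 X19.399 Y38.863
G1 X19.399 Y83.101
M5
G0 X56.816 Y15.990
M3 S921
G1 X57.635 Y100.311 F1185
G1 X40.982 Y151.514
G1 X120.212 Y143.778
G1 X47.560 Y69.942
G1 X49.475 Y104.183
M5
G0 X0.000 Y0.000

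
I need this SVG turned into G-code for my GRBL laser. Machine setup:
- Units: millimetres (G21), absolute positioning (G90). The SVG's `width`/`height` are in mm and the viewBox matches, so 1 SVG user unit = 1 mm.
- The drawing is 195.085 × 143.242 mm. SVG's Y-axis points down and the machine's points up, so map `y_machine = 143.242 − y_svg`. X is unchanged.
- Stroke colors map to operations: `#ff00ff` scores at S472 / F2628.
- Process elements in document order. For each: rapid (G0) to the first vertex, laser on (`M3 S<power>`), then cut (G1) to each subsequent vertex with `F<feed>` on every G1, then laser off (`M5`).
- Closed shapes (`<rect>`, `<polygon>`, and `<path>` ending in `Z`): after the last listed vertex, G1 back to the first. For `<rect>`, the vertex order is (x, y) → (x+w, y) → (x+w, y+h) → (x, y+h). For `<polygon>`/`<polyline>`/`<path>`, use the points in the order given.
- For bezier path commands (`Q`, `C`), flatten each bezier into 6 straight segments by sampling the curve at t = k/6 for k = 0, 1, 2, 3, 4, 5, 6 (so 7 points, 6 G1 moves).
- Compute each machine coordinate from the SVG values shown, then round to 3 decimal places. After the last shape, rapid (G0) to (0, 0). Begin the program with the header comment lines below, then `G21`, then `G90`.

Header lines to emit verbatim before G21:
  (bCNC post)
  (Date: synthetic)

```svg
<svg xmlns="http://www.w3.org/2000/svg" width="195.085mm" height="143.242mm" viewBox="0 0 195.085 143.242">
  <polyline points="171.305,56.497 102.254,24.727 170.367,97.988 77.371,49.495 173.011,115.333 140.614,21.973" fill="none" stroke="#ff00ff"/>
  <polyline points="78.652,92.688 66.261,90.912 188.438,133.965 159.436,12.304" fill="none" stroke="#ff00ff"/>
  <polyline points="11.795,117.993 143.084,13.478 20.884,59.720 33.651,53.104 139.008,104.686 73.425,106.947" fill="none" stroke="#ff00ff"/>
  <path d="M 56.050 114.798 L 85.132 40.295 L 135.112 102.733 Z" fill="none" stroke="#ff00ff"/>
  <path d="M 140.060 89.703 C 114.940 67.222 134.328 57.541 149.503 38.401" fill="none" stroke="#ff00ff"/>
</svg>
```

(bCNC post)
(Date: synthetic)
G21
G90
G0 X171.305 Y86.745
M3 S472
G1 X102.254 Y118.515 F2628
G1 X170.367 Y45.254 F2628
G1 X77.371 Y93.747 F2628
G1 X173.011 Y27.909 F2628
G1 X140.614 Y121.269 F2628
M5
G0 X78.652 Y50.554
M3 S472
G1 X66.261 Y52.330 F2628
G1 X188.438 Y9.277 F2628
G1 X159.436 Y130.938 F2628
M5
G0 X11.795 Y25.249
M3 S472
G1 X143.084 Y129.764 F2628
G1 X20.884 Y83.522 F2628
G1 X33.651 Y90.138 F2628
G1 X139.008 Y38.556 F2628
G1 X73.425 Y36.295 F2628
M5
G0 X56.050 Y28.444
M3 S472
G1 X85.132 Y102.947 F2628
G1 X135.112 Y40.509 F2628
G1 X56.050 Y28.444 F2628
M5
G0 X140.060 Y53.539
M3 S472
G1 X130.983 Y63.816 F2628
G1 X127.972 Y72.578 F2628
G1 X129.671 Y80.443 F2628
G1 X134.728 Y88.030 F2628
G1 X141.790 Y95.956 F2628
G1 X149.503 Y104.841 F2628
M5
G0 X0.000 Y0.000

Since the viewBox matches the mm dimensions, user units are millimetres directly. The only transform is the Y-flip y_m = 143.242 − y_svg.

Shape 1 is a open polyline drawn with `<polyline>`. Its stroke #ff00ff means score at S472, F2628. After flipping Y the toolpath is (171.305,86.745) → (102.254,118.515) → (170.367,45.254) → (77.371,93.747) → (173.011,27.909) → (140.614,121.269).

Shape 2 is a open polyline drawn with `<polyline>`. Its stroke #ff00ff means score at S472, F2628. After flipping Y the toolpath is (78.652,50.554) → (66.261,52.330) → (188.438,9.277) → (159.436,130.938).

Shape 3 is a open polyline drawn with `<polyline>`. Its stroke #ff00ff means score at S472, F2628. After flipping Y the toolpath is (11.795,25.249) → (143.084,129.764) → (20.884,83.522) → (33.651,90.138) → (139.008,38.556) → (73.425,36.295).

Shape 4 is a regular polygon drawn with `<path>`. Its stroke #ff00ff means score at S472, F2628. After flipping Y the toolpath is (56.050,28.444) → (85.132,102.947) → (135.112,40.509) → (56.050,28.444), returning to the start.

Shape 5 is a cubic bezier drawn with `<path>`. Its stroke #ff00ff means score at S472, F2628. After flipping Y the toolpath is (140.060,53.539) → (130.983,63.816) → (127.972,72.578) → (129.671,80.443) → (134.728,88.030) → (141.790,95.956) → (149.503,104.841).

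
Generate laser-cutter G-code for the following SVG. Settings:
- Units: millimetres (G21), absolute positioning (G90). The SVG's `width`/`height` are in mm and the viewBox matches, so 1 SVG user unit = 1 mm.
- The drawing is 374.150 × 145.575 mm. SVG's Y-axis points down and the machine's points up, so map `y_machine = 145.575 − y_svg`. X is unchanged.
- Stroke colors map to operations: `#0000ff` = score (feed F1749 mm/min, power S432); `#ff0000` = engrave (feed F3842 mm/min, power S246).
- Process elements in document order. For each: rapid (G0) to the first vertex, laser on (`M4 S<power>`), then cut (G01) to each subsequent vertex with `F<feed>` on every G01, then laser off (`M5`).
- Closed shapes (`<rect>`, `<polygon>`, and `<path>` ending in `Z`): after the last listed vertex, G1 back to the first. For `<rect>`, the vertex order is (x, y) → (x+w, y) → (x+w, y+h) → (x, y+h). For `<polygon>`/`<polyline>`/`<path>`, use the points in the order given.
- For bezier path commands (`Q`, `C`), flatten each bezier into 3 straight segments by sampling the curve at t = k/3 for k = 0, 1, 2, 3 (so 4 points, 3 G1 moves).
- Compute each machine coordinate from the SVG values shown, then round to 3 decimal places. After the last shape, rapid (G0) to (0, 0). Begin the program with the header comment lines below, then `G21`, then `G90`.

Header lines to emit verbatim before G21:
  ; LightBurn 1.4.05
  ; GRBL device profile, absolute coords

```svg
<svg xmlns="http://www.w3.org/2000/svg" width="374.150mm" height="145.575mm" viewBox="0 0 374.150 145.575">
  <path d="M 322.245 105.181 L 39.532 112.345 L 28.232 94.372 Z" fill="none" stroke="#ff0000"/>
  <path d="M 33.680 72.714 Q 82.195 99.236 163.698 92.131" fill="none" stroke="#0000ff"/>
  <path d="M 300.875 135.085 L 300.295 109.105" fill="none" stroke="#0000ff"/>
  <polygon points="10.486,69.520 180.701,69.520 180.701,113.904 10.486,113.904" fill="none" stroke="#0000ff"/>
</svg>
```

; LightBurn 1.4.05
; GRBL device profile, absolute coords
G21
G90
G0 X322.245 Y40.394
M4 S246
G01 X39.532 Y33.230 F3842
G01 X28.232 Y51.203 F3842
G01 X322.245 Y40.394 F3842
M5
G0 X33.680 Y72.861
M4 S432
G01 X69.689 Y58.916 F1749
G01 X113.028 Y52.444 F1749
G01 X163.698 Y53.444 F1749
M5
G0 X300.875 Y10.490
M4 S432
G01 X300.295 Y36.470 F1749
M5
G0 X10.486 Y76.055
M4 S432
G01 X180.701 Y76.055 F1749
G01 X180.701 Y31.671 F1749
G01 X10.486 Y31.671 F1749
G01 X10.486 Y76.055 F1749
M5
G0 X0.000 Y0.000

1 u = 1 mm; y_m = 145.575 − y.

[1] `<path>` closed polygon, #ff0000→engrave S246 F3842: (322.245,40.394) → (39.532,33.230) → (28.232,51.203) → (322.245,40.394) (closed)

[2] `<path>` quadratic bezier, #0000ff→score S432 F1749: (33.680,72.861) → (69.689,58.916) → (113.028,52.444) → (163.698,53.444)

[3] `<path>` line segment, #0000ff→score S432 F1749: (300.875,10.490) → (300.295,36.470)

[4] `<polygon>` rectangle, #0000ff→score S432 F1749: (10.486,76.055) → (180.701,76.055) → (180.701,31.671) → (10.486,31.671) → (10.486,76.055) (closed)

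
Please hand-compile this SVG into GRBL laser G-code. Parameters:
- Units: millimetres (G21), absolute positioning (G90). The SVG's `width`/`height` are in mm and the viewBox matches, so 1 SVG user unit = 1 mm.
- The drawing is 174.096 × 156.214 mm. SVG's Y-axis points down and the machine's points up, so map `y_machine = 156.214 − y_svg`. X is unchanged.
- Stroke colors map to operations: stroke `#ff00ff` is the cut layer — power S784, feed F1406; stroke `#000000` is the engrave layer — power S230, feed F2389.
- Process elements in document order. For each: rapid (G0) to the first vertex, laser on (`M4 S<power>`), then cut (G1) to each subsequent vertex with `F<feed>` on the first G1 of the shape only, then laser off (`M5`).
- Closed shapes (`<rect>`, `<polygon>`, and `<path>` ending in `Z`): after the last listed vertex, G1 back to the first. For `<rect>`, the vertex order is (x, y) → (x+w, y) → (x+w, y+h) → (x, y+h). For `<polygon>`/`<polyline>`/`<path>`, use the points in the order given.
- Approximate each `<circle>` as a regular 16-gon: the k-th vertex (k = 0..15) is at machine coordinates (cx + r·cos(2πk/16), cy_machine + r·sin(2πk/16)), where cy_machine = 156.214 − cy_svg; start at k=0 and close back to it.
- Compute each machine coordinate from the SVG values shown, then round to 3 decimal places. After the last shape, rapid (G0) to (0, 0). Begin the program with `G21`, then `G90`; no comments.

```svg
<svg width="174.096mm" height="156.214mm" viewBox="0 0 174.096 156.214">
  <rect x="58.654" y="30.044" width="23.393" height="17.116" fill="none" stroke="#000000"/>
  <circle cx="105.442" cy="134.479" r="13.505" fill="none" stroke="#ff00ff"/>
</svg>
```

viewBox `0 0 174.096 156.214` with mm width/height → 1 unit = 1 mm. Flip: y_m = 156.214 − y_svg.

**Shape 1** — `<rect>` rectangle, stroke `#000000` → engrave (S230, F2389). Machine vertices: (58.654,126.170) → (82.047,126.170) → (82.047,109.054) → (58.654,109.054) → (58.654,126.170). Closed: final G1 returns to the first vertex.

**Shape 2** — `<circle>` circle, stroke `#ff00ff` → cut (S784, F1406). Machine vertices: (118.947,21.735) → (117.919,26.903) → (114.991,31.284) → (110.610,34.212) → (105.442,35.240) → (100.274,34.212) → (95.893,31.284) → (92.965,26.903) → (91.937,21.735) → (92.965,16.567) → (95.893,12.186) → (100.274,9.258) → (105.442,8.230) → (110.610,9.258) → (114.991,12.186) → (117.919,16.567) → (118.947,21.735). Closed: final G1 returns to the first vertex.

G21
G90
G0 X58.654 Y126.170
M4 S230
G1 X82.047 Y126.170 F2389
G1 X82.047 Y109.054
G1 X58.654 Y109.054
G1 X58.654 Y126.170
M5
G0 X118.947 Y21.735
M4 S784
G1 X117.919 Y26.903 F1406
G1 X114.991 Y31.284
G1 X110.610 Y34.212
G1 X105.442 Y35.240
G1 X100.274 Y34.212
G1 X95.893 Y31.284
G1 X92.965 Y26.903
G1 X91.937 Y21.735
G1 X92.965 Y16.567
G1 X95.893 Y12.186
G1 X100.274 Y9.258
G1 X105.442 Y8.230
G1 X110.610 Y9.258
G1 X114.991 Y12.186
G1 X117.919 Y16.567
G1 X118.947 Y21.735
M5
G0 X0.000 Y0.000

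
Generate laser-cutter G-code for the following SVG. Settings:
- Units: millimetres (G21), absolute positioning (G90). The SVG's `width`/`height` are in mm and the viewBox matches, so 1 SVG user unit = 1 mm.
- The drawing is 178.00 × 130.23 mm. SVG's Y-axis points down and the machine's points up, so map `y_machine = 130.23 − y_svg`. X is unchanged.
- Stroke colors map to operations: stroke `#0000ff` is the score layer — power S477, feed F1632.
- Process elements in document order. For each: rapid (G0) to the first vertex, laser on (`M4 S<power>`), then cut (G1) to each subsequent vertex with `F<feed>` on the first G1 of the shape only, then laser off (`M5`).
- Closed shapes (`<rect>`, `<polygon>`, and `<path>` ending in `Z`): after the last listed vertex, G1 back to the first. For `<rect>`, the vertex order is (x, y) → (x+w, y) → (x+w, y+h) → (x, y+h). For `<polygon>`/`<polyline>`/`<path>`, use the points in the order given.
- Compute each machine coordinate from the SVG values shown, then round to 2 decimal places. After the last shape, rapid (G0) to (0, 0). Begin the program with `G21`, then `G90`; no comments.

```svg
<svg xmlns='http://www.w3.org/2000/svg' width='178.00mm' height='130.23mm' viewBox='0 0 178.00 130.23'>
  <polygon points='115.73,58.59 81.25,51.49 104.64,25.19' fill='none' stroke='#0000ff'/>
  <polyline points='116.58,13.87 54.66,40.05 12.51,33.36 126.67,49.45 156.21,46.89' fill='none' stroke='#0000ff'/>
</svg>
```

G21
G90
G0 X115.73 Y71.64
M4 S477
G1 X81.25 Y78.74 F1632
G1 X104.64 Y105.04
G1 X115.73 Y71.64
M5
G0 X116.58 Y116.36
M4 S477
G1 X54.66 Y90.18 F1632
G1 X12.51 Y96.87
G1 X126.67 Y80.78
G1 X156.21 Y83.34
M5
G0 X0.00 Y0.00

viewBox `0 0 178.00 130.23` with mm width/height → 1 unit = 1 mm. Flip: y_m = 130.23 − y_svg.

**Shape 1** — `<polygon>` regular polygon, stroke `#0000ff` → score (S477, F1632). Machine vertices: (115.73,71.64) → (81.25,78.74) → (104.64,105.04) → (115.73,71.64). Closed: final G1 returns to the first vertex.

**Shape 2** — `<polyline>` open polyline, stroke `#0000ff` → score (S477, F1632). Machine vertices: (116.58,116.36) → (54.66,90.18) → (12.51,96.87) → (126.67,80.78) → (156.21,83.34). Open path.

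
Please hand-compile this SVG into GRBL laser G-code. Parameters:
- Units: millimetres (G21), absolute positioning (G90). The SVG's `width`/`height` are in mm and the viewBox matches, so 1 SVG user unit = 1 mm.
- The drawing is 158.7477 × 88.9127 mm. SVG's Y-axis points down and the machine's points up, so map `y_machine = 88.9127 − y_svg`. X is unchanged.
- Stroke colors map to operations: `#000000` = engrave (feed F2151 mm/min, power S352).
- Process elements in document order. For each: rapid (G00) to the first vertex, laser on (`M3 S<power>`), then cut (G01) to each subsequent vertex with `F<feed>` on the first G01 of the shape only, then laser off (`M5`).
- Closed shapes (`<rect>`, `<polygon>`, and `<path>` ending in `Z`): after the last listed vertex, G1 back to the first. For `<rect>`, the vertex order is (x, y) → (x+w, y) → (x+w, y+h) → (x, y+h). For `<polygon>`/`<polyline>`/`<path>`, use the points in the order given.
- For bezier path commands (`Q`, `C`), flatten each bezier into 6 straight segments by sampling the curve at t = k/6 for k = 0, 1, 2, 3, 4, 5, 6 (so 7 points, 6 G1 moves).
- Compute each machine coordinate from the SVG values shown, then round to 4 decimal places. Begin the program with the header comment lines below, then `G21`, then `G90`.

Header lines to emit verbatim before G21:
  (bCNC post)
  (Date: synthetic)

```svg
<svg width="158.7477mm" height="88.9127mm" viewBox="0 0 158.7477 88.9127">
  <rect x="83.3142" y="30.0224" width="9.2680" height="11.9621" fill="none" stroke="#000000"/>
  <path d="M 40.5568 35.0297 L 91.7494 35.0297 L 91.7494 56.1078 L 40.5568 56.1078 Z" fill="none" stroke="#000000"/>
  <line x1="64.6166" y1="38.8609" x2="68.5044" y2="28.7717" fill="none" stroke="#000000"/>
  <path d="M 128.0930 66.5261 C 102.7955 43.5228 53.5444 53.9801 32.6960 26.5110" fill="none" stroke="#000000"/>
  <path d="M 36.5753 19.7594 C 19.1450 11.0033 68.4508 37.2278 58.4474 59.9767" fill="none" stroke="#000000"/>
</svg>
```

(bCNC post)
(Date: synthetic)
G21
G90
G00 X83.3142 Y58.8903
M3 S352
G01 X92.5822 Y58.8903 F2151
G01 X92.5822 Y46.9282
G01 X83.3142 Y46.9282
G01 X83.3142 Y58.8903
M5
G00 X40.5568 Y53.8830
M3 S352
G01 X91.7494 Y53.8830 F2151
G01 X91.7494 Y32.8049
G01 X40.5568 Y32.8049
G01 X40.5568 Y53.8830
M5
G00 X64.6166 Y50.0518
M3 S352
G01 X68.5044 Y60.1410 F2151
M5
G00 X128.0930 Y22.3866
M3 S352
G01 X113.6905 Y31.4304 F2151
G01 X96.7501 Y36.8803
G01 X78.7261 Y40.7195
G01 X61.0728 Y44.9308
G01 X45.2447 Y51.4972
G01 X32.6960 Y62.4017
M5
G00 X36.5753 Y69.1533
M3 S352
G01 X32.8379 Y70.7943 F2151
G01 X36.7220 Y67.6735
G01 X44.7263 Y60.8590
G01 X53.3494 Y51.4191
G01 X59.0902 Y40.4220
G01 X58.4474 Y28.9360
M5

Since the viewBox matches the mm dimensions, user units are millimetres directly. The only transform is the Y-flip y_m = 88.9127 − y_svg.

Shape 1 is a rectangle drawn with `<rect>`. Its stroke #000000 means engrave at S352, F2151. After flipping Y the toolpath is (83.3142,58.8903) → (92.5822,58.8903) → (92.5822,46.9282) → (83.3142,46.9282) → (83.3142,58.8903), returning to the start.

Shape 2 is a rectangle drawn with `<path>`. Its stroke #000000 means engrave at S352, F2151. After flipping Y the toolpath is (40.5568,53.8830) → (91.7494,53.8830) → (91.7494,32.8049) → (40.5568,32.8049) → (40.5568,53.8830), returning to the start.

Shape 3 is a line segment drawn with `<line>`. Its stroke #000000 means engrave at S352, F2151. After flipping Y the toolpath is (64.6166,50.0518) → (68.5044,60.1410).

Shape 4 is a cubic bezier drawn with `<path>`. Its stroke #000000 means engrave at S352, F2151. After flipping Y the toolpath is (128.0930,22.3866) → (113.6905,31.4304) → (96.7501,36.8803) → (78.7261,40.7195) → (61.0728,44.9308) → (45.2447,51.4972) → (32.6960,62.4017).

Shape 5 is a cubic bezier drawn with `<path>`. Its stroke #000000 means engrave at S352, F2151. After flipping Y the toolpath is (36.5753,69.1533) → (32.8379,70.7943) → (36.7220,67.6735) → (44.7263,60.8590) → (53.3494,51.4191) → (59.0902,40.4220) → (58.4474,28.9360).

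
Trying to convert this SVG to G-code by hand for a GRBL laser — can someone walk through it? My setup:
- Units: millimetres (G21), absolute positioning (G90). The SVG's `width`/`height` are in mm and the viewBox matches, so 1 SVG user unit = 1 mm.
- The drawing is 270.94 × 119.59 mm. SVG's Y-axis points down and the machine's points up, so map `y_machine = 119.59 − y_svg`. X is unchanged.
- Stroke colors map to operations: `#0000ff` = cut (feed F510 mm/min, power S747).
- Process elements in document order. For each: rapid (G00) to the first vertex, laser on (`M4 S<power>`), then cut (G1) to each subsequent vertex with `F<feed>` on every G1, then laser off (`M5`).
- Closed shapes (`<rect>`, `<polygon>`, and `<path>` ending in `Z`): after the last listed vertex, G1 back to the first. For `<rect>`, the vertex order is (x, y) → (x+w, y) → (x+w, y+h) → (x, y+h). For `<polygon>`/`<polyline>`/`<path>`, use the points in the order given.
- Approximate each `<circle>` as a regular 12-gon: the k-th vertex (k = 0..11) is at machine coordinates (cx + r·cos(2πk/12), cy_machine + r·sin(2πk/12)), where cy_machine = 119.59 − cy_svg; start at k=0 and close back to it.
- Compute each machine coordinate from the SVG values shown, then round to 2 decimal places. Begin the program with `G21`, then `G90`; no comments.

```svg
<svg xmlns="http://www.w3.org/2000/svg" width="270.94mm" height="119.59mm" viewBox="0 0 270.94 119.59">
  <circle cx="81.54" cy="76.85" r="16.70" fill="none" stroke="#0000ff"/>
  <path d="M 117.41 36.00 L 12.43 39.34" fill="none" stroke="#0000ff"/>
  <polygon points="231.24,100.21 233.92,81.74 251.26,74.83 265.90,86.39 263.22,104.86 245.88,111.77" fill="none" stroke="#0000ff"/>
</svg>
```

G21
G90
G00 X98.24 Y42.74
M4 S747
G1 X96.00 Y51.09 F510
G1 X89.89 Y57.20 F510
G1 X81.54 Y59.44 F510
G1 X73.19 Y57.20 F510
G1 X67.08 Y51.09 F510
G1 X64.84 Y42.74 F510
G1 X67.08 Y34.39 F510
G1 X73.19 Y28.28 F510
G1 X81.54 Y26.04 F510
G1 X89.89 Y28.28 F510
G1 X96.00 Y34.39 F510
G1 X98.24 Y42.74 F510
M5
G00 X117.41 Y83.59
M4 S747
G1 X12.43 Y80.25 F510
M5
G00 X231.24 Y19.38
M4 S747
G1 X233.92 Y37.85 F510
G1 X251.26 Y44.76 F510
G1 X265.90 Y33.20 F510
G1 X263.22 Y14.73 F510
G1 X245.88 Y7.82 F510
G1 X231.24 Y19.38 F510
M5

Since the viewBox matches the mm dimensions, user units are millimetres directly. The only transform is the Y-flip y_m = 119.59 − y_svg.

Shape 1 is a circle drawn with `<circle>`. Its stroke #0000ff means cut at S747, F510. After flipping Y the toolpath is (98.24,42.74) → (96.00,51.09) → (89.89,57.20) → (81.54,59.44) → (73.19,57.20) → (67.08,51.09) → (64.84,42.74) → (67.08,34.39) → (73.19,28.28) → (81.54,26.04) → (89.89,28.28) → (96.00,34.39) → (98.24,42.74), returning to the start.

Shape 2 is a line segment drawn with `<path>`. Its stroke #0000ff means cut at S747, F510. After flipping Y the toolpath is (117.41,83.59) → (12.43,80.25).

Shape 3 is a regular polygon drawn with `<polygon>`. Its stroke #0000ff means cut at S747, F510. After flipping Y the toolpath is (231.24,19.38) → (233.92,37.85) → (251.26,44.76) → (265.90,33.20) → (263.22,14.73) → (245.88,7.82) → (231.24,19.38), returning to the start.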